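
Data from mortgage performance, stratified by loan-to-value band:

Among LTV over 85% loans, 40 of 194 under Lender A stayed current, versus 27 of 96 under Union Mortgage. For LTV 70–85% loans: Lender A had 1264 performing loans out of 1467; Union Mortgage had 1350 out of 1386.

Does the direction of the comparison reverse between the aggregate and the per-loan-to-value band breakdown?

No

LTV over 85%: Lender A 40/194 = 20.6%, Union Mortgage 27/96 = 28.1% → Union Mortgage
LTV 70–85%: Lender A 1264/1467 = 86.2%, Union Mortgage 1350/1386 = 97.4% → Union Mortgage
Overall: Lender A 1304/1661 = 78.5%, Union Mortgage 1377/1482 = 92.9% → Union Mortgage
Union Mortgage wins overall and in every loan-to-value group — no reversal.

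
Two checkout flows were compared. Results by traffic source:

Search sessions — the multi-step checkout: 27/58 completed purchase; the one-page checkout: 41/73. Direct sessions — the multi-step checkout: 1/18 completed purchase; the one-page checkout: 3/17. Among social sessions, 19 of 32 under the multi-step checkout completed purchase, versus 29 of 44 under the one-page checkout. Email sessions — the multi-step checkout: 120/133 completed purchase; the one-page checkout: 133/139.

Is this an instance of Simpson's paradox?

No

Search: the multi-step checkout 27/58 = 46.6%, the one-page checkout 41/73 = 56.2% → the one-page checkout
Direct: the multi-step checkout 1/18 = 5.6%, the one-page checkout 3/17 = 17.6% → the one-page checkout
Social: the multi-step checkout 19/32 = 59.4%, the one-page checkout 29/44 = 65.9% → the one-page checkout
Email: the multi-step checkout 120/133 = 90.2%, the one-page checkout 133/139 = 95.7% → the one-page checkout
Overall: the multi-step checkout 167/241 = 69.3%, the one-page checkout 206/273 = 75.5% → the one-page checkout
The one-page checkout wins overall and in every traffic group — no reversal.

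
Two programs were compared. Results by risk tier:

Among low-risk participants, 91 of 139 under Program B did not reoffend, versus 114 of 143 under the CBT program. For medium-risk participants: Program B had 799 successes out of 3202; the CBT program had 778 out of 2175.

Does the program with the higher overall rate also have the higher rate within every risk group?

Low-risk: Program B 91/139 = 65.5%, the CBT program 114/143 = 79.7% → the CBT program
Medium-risk: Program B 799/3202 = 25.0%, the CBT program 778/2175 = 35.8% → the CBT program
Overall: Program B 890/3341 = 26.6%, the CBT program 892/2318 = 38.5% → the CBT program
The CBT program wins overall and in every risk group — no reversal.

Yes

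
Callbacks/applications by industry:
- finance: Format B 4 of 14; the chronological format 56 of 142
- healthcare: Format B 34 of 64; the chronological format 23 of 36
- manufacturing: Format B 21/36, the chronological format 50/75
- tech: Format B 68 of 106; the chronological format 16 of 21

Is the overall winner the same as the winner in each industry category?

No

Finance: Format B 4/14 = 28.6%, the chronological format 56/142 = 39.4% → the chronological format
Healthcare: Format B 34/64 = 53.1%, the chronological format 23/36 = 63.9% → the chronological format
Manufacturing: Format B 21/36 = 58.3%, the chronological format 50/75 = 66.7% → the chronological format
Tech: Format B 68/106 = 64.2%, the chronological format 16/21 = 76.2% → the chronological format
Overall: Format B 127/220 = 57.7%, the chronological format 145/274 = 52.9% → Format B
The chronological format wins each industry group but Format B wins overall — the comparison reverses. The chronological format's applications skew toward finance, which has a lower base rate.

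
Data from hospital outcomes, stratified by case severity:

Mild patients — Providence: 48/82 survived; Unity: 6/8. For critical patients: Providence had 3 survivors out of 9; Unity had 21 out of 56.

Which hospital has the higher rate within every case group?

Mild: Providence 48/82 = 58.5%, Unity 6/8 = 75.0% → Unity
Critical: Providence 3/9 = 33.3%, Unity 21/56 = 37.5% → Unity
Unity has the higher rate in both groups.

Unity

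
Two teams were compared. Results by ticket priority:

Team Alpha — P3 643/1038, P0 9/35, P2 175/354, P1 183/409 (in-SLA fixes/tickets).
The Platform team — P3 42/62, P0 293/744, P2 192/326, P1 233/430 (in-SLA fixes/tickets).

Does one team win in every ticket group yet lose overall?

Yes

P3: Team Alpha 643/1038 = 61.9%, the Platform team 42/62 = 67.7% → the Platform team
P0: Team Alpha 9/35 = 25.7%, the Platform team 293/744 = 39.4% → the Platform team
P2: Team Alpha 175/354 = 49.4%, the Platform team 192/326 = 58.9% → the Platform team
P1: Team Alpha 183/409 = 44.7%, the Platform team 233/430 = 54.2% → the Platform team
Overall: Team Alpha 1010/1836 = 55.0%, the Platform team 760/1562 = 48.7% → Team Alpha
The Platform team wins each ticket group but Team Alpha wins overall — the comparison reverses. The Platform team's tickets skew toward P0, which has a lower base rate.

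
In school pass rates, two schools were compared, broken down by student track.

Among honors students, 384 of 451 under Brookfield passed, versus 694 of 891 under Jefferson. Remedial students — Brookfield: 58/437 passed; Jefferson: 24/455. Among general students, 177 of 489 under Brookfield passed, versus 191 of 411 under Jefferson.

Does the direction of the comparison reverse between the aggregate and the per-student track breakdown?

No

Honors: Brookfield 384/451 = 85.1%, Jefferson 694/891 = 77.9% → Brookfield
Remedial: Brookfield 58/437 = 13.3%, Jefferson 24/455 = 5.3% → Brookfield
General: Brookfield 177/489 = 36.2%, Jefferson 191/411 = 46.5% → Jefferson
Overall: Brookfield 619/1377 = 45.0%, Jefferson 909/1757 = 51.7% → Jefferson
Neither sweeps: Brookfield wins 2 of 3 groups, Jefferson wins 1. Jefferson wins overall but not every group — no Simpson reversal.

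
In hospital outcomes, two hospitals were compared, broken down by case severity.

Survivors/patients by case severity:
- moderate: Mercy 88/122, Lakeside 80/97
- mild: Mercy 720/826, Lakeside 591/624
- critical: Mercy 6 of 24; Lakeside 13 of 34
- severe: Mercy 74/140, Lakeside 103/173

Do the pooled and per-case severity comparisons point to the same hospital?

Moderate: Mercy 88/122 = 72.1%, Lakeside 80/97 = 82.5% → Lakeside
Mild: Mercy 720/826 = 87.2%, Lakeside 591/624 = 94.7% → Lakeside
Critical: Mercy 6/24 = 25.0%, Lakeside 13/34 = 38.2% → Lakeside
Severe: Mercy 74/140 = 52.9%, Lakeside 103/173 = 59.5% → Lakeside
Overall: Mercy 888/1112 = 79.9%, Lakeside 787/928 = 84.8% → Lakeside
Lakeside wins overall and in every case group — no reversal.

Yes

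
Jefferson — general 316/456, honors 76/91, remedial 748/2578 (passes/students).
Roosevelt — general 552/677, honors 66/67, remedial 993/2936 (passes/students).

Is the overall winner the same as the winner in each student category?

General: Jefferson 316/456 = 69.3%, Roosevelt 552/677 = 81.5% → Roosevelt
Honors: Jefferson 76/91 = 83.5%, Roosevelt 66/67 = 98.5% → Roosevelt
Remedial: Jefferson 748/2578 = 29.0%, Roosevelt 993/2936 = 33.8% → Roosevelt
Overall: Jefferson 1140/3125 = 36.5%, Roosevelt 1611/3680 = 43.8% → Roosevelt
Roosevelt wins overall and in every student group — no reversal.

Yes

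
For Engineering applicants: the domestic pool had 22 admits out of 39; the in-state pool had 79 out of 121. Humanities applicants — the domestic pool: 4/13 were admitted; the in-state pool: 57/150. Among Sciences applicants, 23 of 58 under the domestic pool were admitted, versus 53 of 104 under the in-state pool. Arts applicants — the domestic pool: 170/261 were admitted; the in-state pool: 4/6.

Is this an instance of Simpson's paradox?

Yes

Engineering: the domestic pool 22/39 = 56.4%, the in-state pool 79/121 = 65.3% → the in-state pool
Humanities: the domestic pool 4/13 = 30.8%, the in-state pool 57/150 = 38.0% → the in-state pool
Sciences: the domestic pool 23/58 = 39.7%, the in-state pool 53/104 = 51.0% → the in-state pool
Arts: the domestic pool 170/261 = 65.1%, the in-state pool 4/6 = 66.7% → the in-state pool
Overall: the domestic pool 219/371 = 59.0%, the in-state pool 193/381 = 50.7% → the domestic pool
The in-state pool wins each department group but the domestic pool wins overall — the comparison reverses. The in-state pool's applicants skew toward Humanities, which has a lower base rate.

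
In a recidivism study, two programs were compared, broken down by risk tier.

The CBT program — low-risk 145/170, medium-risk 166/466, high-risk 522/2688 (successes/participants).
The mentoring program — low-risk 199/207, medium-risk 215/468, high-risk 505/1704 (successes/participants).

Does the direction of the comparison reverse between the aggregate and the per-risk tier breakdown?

Low-risk: the CBT program 145/170 = 85.3%, the mentoring program 199/207 = 96.1% → the mentoring program
Medium-risk: the CBT program 166/466 = 35.6%, the mentoring program 215/468 = 45.9% → the mentoring program
High-risk: the CBT program 522/2688 = 19.4%, the mentoring program 505/1704 = 29.6% → the mentoring program
Overall: the CBT program 833/3324 = 25.1%, the mentoring program 919/2379 = 38.6% → the mentoring program
The mentoring program wins overall and in every risk group — no reversal.

No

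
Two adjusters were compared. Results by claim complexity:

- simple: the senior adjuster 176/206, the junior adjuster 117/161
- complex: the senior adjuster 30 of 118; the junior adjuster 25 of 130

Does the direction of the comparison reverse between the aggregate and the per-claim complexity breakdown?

Simple: the senior adjuster 176/206 = 85.4%, the junior adjuster 117/161 = 72.7% → the senior adjuster
Complex: the senior adjuster 30/118 = 25.4%, the junior adjuster 25/130 = 19.2% → the senior adjuster
Overall: the senior adjuster 206/324 = 63.6%, the junior adjuster 142/291 = 48.8% → the senior adjuster
The senior adjuster wins overall and in every claim group — no reversal.

No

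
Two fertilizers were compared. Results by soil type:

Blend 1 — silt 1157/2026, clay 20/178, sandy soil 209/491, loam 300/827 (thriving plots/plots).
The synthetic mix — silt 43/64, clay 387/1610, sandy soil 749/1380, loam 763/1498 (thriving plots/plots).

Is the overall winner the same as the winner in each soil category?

Silt: Blend 1 1157/2026 = 57.1%, the synthetic mix 43/64 = 67.2% → the synthetic mix
Clay: Blend 1 20/178 = 11.2%, the synthetic mix 387/1610 = 24.0% → the synthetic mix
Sandy soil: Blend 1 209/491 = 42.6%, the synthetic mix 749/1380 = 54.3% → the synthetic mix
Loam: Blend 1 300/827 = 36.3%, the synthetic mix 763/1498 = 50.9% → the synthetic mix
Overall: Blend 1 1686/3522 = 47.9%, the synthetic mix 1942/4552 = 42.7% → Blend 1
The synthetic mix wins each soil group but Blend 1 wins overall — the comparison reverses. The synthetic mix's plots skew toward clay, which has a lower base rate.

No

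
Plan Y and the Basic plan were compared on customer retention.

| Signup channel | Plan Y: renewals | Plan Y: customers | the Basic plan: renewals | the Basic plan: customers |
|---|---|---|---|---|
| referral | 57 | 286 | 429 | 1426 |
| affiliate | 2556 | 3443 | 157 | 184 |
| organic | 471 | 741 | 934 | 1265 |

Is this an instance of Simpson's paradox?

Yes

Referral: Plan Y 57/286 = 19.9%, the Basic plan 429/1426 = 30.1% → the Basic plan
Affiliate: Plan Y 2556/3443 = 74.2%, the Basic plan 157/184 = 85.3% → the Basic plan
Organic: Plan Y 471/741 = 63.6%, the Basic plan 934/1265 = 73.8% → the Basic plan
Overall: Plan Y 3084/4470 = 69.0%, the Basic plan 1520/2875 = 52.9% → Plan Y
The Basic plan wins each signup group but Plan Y wins overall — the comparison reverses. The Basic plan's customers skew toward referral, which has a lower base rate.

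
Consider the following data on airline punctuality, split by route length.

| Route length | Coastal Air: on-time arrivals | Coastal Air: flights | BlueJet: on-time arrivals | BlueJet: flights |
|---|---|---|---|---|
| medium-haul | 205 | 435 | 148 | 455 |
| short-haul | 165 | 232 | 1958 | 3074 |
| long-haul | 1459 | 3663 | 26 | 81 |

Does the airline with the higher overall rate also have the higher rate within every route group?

No

Medium-haul: Coastal Air 205/435 = 47.1%, BlueJet 148/455 = 32.5% → Coastal Air
Short-haul: Coastal Air 165/232 = 71.1%, BlueJet 1958/3074 = 63.7% → Coastal Air
Long-haul: Coastal Air 1459/3663 = 39.8%, BlueJet 26/81 = 32.1% → Coastal Air
Overall: Coastal Air 1829/4330 = 42.2%, BlueJet 2132/3610 = 59.1% → BlueJet
Coastal Air wins each route group but BlueJet wins overall — the comparison reverses. Coastal Air's flights skew toward long-haul, which has a lower base rate.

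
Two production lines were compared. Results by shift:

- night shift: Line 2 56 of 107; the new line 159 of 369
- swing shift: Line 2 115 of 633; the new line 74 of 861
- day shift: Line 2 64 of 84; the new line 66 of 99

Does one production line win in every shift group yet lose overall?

Night shift: Line 2 56/107 = 52.3%, the new line 159/369 = 43.1% → Line 2
Swing shift: Line 2 115/633 = 18.2%, the new line 74/861 = 8.6% → Line 2
Day shift: Line 2 64/84 = 76.2%, the new line 66/99 = 66.7% → Line 2
Overall: Line 2 235/824 = 28.5%, the new line 299/1329 = 22.5% → Line 2
Line 2 wins overall and in every shift group — no reversal.

No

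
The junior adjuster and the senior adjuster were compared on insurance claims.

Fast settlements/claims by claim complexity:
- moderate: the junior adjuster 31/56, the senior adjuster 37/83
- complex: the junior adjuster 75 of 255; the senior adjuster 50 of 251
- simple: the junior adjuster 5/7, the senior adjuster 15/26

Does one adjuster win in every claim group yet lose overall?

Moderate: the junior adjuster 31/56 = 55.4%, the senior adjuster 37/83 = 44.6% → the junior adjuster
Complex: the junior adjuster 75/255 = 29.4%, the senior adjuster 50/251 = 19.9% → the junior adjuster
Simple: the junior adjuster 5/7 = 71.4%, the senior adjuster 15/26 = 57.7% → the junior adjuster
Overall: the junior adjuster 111/318 = 34.9%, the senior adjuster 102/360 = 28.3% → the junior adjuster
The junior adjuster wins overall and in every claim group — no reversal.

No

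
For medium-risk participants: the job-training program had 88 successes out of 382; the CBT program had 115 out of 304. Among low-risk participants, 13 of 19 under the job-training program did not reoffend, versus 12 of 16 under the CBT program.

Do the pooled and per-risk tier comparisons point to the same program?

Yes

Medium-risk: the job-training program 88/382 = 23.0%, the CBT program 115/304 = 37.8% → the CBT program
Low-risk: the job-training program 13/19 = 68.4%, the CBT program 12/16 = 75.0% → the CBT program
Overall: the job-training program 101/401 = 25.2%, the CBT program 127/320 = 39.7% → the CBT program
The CBT program wins overall and in every risk group — no reversal.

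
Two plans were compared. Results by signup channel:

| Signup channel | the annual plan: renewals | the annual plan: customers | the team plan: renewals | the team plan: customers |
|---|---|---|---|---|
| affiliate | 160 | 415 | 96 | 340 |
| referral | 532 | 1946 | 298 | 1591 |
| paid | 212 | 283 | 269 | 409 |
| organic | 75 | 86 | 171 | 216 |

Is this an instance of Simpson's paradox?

No

Affiliate: the annual plan 160/415 = 38.6%, the team plan 96/340 = 28.2% → the annual plan
Referral: the annual plan 532/1946 = 27.3%, the team plan 298/1591 = 18.7% → the annual plan
Paid: the annual plan 212/283 = 74.9%, the team plan 269/409 = 65.8% → the annual plan
Organic: the annual plan 75/86 = 87.2%, the team plan 171/216 = 79.2% → the annual plan
Overall: the annual plan 979/2730 = 35.9%, the team plan 834/2556 = 32.6% → the annual plan
The annual plan wins overall and in every signup group — no reversal.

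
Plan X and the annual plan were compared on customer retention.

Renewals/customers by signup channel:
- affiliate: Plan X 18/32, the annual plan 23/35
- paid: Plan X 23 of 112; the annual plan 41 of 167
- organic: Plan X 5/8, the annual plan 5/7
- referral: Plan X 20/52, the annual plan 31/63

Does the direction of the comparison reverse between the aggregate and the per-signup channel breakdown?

Affiliate: Plan X 18/32 = 56.2%, the annual plan 23/35 = 65.7% → the annual plan
Paid: Plan X 23/112 = 20.5%, the annual plan 41/167 = 24.6% → the annual plan
Organic: Plan X 5/8 = 62.5%, the annual plan 5/7 = 71.4% → the annual plan
Referral: Plan X 20/52 = 38.5%, the annual plan 31/63 = 49.2% → the annual plan
Overall: Plan X 66/204 = 32.4%, the annual plan 100/272 = 36.8% → the annual plan
The annual plan wins overall and in every signup group — no reversal.

No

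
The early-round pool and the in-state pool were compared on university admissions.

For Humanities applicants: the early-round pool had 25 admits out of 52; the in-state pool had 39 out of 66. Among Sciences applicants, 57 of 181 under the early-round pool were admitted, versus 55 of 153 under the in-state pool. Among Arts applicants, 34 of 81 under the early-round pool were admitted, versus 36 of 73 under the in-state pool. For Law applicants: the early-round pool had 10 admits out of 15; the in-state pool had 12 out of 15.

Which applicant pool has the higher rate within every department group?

Humanities: the early-round pool 25/52 = 48.1%, the in-state pool 39/66 = 59.1% → the in-state pool
Sciences: the early-round pool 57/181 = 31.5%, the in-state pool 55/153 = 35.9% → the in-state pool
Arts: the early-round pool 34/81 = 42.0%, the in-state pool 36/73 = 49.3% → the in-state pool
Law: the early-round pool 10/15 = 66.7%, the in-state pool 12/15 = 80.0% → the in-state pool
The in-state pool has the higher rate in all 4 groups.

the in-state pool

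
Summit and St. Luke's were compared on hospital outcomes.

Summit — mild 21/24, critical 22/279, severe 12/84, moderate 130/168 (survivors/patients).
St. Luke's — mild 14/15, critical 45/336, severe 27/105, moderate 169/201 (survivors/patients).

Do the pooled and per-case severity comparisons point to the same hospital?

Mild: Summit 21/24 = 87.5%, St. Luke's 14/15 = 93.3% → St. Luke's
Critical: Summit 22/279 = 7.9%, St. Luke's 45/336 = 13.4% → St. Luke's
Severe: Summit 12/84 = 14.3%, St. Luke's 27/105 = 25.7% → St. Luke's
Moderate: Summit 130/168 = 77.4%, St. Luke's 169/201 = 84.1% → St. Luke's
Overall: Summit 185/555 = 33.3%, St. Luke's 255/657 = 38.8% → St. Luke's
St. Luke's wins overall and in every case group — no reversal.

Yes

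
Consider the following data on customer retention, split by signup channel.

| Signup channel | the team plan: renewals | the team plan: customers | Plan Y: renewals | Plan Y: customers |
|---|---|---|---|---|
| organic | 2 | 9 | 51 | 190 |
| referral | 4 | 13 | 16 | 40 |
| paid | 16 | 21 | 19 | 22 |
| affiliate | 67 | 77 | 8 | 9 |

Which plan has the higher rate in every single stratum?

Organic: the team plan 2/9 = 22.2%, Plan Y 51/190 = 26.8% → Plan Y
Referral: the team plan 4/13 = 30.8%, Plan Y 16/40 = 40.0% → Plan Y
Paid: the team plan 16/21 = 76.2%, Plan Y 19/22 = 86.4% → Plan Y
Affiliate: the team plan 67/77 = 87.0%, Plan Y 8/9 = 88.9% → Plan Y
Plan Y has the higher rate in all 4 groups.

Plan Y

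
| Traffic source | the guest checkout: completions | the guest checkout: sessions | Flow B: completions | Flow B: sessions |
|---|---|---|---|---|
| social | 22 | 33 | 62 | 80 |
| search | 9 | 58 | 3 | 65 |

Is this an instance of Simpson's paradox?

Social: the guest checkout 22/33 = 66.7%, Flow B 62/80 = 77.5% → Flow B
Search: the guest checkout 9/58 = 15.5%, Flow B 3/65 = 4.6% → the guest checkout
Overall: the guest checkout 31/91 = 34.1%, Flow B 65/145 = 44.8% → Flow B
Neither sweeps: the guest checkout wins 1 of 2 groups, Flow B wins 1. Flow B wins overall but not every group — no Simpson reversal.

No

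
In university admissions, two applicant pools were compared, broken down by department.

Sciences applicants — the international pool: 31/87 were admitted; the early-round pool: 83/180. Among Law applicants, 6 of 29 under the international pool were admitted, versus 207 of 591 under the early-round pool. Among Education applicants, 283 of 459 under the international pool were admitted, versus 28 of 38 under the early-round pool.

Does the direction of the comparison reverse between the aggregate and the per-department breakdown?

Sciences: the international pool 31/87 = 35.6%, the early-round pool 83/180 = 46.1% → the early-round pool
Law: the international pool 6/29 = 20.7%, the early-round pool 207/591 = 35.0% → the early-round pool
Education: the international pool 283/459 = 61.7%, the early-round pool 28/38 = 73.7% → the early-round pool
Overall: the international pool 320/575 = 55.7%, the early-round pool 318/809 = 39.3% → the international pool
The early-round pool wins each department group but the international pool wins overall — the comparison reverses. The early-round pool's applicants skew toward Law, which has a lower base rate.

Yes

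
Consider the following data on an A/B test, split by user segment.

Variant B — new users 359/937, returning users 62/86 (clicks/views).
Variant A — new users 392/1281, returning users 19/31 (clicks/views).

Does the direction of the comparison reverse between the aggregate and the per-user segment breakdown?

No

New users: Variant B 359/937 = 38.3%, Variant A 392/1281 = 30.6% → Variant B
Returning users: Variant B 62/86 = 72.1%, Variant A 19/31 = 61.3% → Variant B
Overall: Variant B 421/1023 = 41.2%, Variant A 411/1312 = 31.3% → Variant B
Variant B wins overall and in every user group — no reversal.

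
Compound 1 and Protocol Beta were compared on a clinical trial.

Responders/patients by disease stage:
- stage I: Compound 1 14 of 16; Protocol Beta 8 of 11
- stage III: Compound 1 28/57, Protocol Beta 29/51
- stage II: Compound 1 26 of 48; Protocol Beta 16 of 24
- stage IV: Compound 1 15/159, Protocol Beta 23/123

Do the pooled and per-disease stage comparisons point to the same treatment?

Stage I: Compound 1 14/16 = 87.5%, Protocol Beta 8/11 = 72.7% → Compound 1
Stage III: Compound 1 28/57 = 49.1%, Protocol Beta 29/51 = 56.9% → Protocol Beta
Stage II: Compound 1 26/48 = 54.2%, Protocol Beta 16/24 = 66.7% → Protocol Beta
Stage IV: Compound 1 15/159 = 9.4%, Protocol Beta 23/123 = 18.7% → Protocol Beta
Overall: Compound 1 83/280 = 29.6%, Protocol Beta 76/209 = 36.4% → Protocol Beta
Neither sweeps: Compound 1 wins 1 of 4 groups, Protocol Beta wins 3. Protocol Beta wins overall but not every group — no Simpson reversal.

No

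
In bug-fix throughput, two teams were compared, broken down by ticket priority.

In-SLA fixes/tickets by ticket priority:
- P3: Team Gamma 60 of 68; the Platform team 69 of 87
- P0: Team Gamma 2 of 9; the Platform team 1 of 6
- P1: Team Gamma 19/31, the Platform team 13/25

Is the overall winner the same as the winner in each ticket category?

Yes

P3: Team Gamma 60/68 = 88.2%, the Platform team 69/87 = 79.3% → Team Gamma
P0: Team Gamma 2/9 = 22.2%, the Platform team 1/6 = 16.7% → Team Gamma
P1: Team Gamma 19/31 = 61.3%, the Platform team 13/25 = 52.0% → Team Gamma
Overall: Team Gamma 81/108 = 75.0%, the Platform team 83/118 = 70.3% → Team Gamma
Team Gamma wins overall and in every ticket group — no reversal.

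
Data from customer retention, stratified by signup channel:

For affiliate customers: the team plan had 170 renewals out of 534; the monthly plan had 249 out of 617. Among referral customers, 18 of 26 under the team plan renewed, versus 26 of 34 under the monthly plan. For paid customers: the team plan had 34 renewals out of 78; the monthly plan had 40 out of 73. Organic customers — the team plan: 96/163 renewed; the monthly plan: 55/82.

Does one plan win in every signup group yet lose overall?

Affiliate: the team plan 170/534 = 31.8%, the monthly plan 249/617 = 40.4% → the monthly plan
Referral: the team plan 18/26 = 69.2%, the monthly plan 26/34 = 76.5% → the monthly plan
Paid: the team plan 34/78 = 43.6%, the monthly plan 40/73 = 54.8% → the monthly plan
Organic: the team plan 96/163 = 58.9%, the monthly plan 55/82 = 67.1% → the monthly plan
Overall: the team plan 318/801 = 39.7%, the monthly plan 370/806 = 45.9% → the monthly plan
The monthly plan wins overall and in every signup group — no reversal.

No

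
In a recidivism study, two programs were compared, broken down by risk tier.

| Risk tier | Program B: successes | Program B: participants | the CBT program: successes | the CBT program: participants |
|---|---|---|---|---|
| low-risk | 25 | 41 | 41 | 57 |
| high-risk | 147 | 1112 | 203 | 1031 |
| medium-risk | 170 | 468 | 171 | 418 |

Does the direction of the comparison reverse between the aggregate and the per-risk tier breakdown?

Low-risk: Program B 25/41 = 61.0%, the CBT program 41/57 = 71.9% → the CBT program
High-risk: Program B 147/1112 = 13.2%, the CBT program 203/1031 = 19.7% → the CBT program
Medium-risk: Program B 170/468 = 36.3%, the CBT program 171/418 = 40.9% → the CBT program
Overall: Program B 342/1621 = 21.1%, the CBT program 415/1506 = 27.6% → the CBT program
The CBT program wins overall and in every risk group — no reversal.

No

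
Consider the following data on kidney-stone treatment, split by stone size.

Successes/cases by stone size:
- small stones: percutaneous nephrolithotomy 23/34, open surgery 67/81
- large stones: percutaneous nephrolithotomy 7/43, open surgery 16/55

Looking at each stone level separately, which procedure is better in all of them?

Small stones: percutaneous nephrolithotomy 23/34 = 67.6%, open surgery 67/81 = 82.7% → open surgery
Large stones: percutaneous nephrolithotomy 7/43 = 16.3%, open surgery 16/55 = 29.1% → open surgery
Open surgery has the higher rate in both groups.

open surgery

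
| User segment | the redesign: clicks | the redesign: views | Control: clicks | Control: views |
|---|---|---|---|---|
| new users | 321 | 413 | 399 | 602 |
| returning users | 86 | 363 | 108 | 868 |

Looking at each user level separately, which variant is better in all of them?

the redesign

New users: the redesign 321/413 = 77.7%, Control 399/602 = 66.3% → the redesign
Returning users: the redesign 86/363 = 23.7%, Control 108/868 = 12.4% → the redesign
The redesign has the higher rate in both groups.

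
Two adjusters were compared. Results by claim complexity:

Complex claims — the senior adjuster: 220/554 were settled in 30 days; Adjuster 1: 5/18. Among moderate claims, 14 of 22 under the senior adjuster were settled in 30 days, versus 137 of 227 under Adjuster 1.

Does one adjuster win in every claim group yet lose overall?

Complex: the senior adjuster 220/554 = 39.7%, Adjuster 1 5/18 = 27.8% → the senior adjuster
Moderate: the senior adjuster 14/22 = 63.6%, Adjuster 1 137/227 = 60.4% → the senior adjuster
Overall: the senior adjuster 234/576 = 40.6%, Adjuster 1 142/245 = 58.0% → Adjuster 1
The senior adjuster wins each claim group but Adjuster 1 wins overall — the comparison reverses. The senior adjuster's claims skew toward complex, which has a lower base rate.

Yes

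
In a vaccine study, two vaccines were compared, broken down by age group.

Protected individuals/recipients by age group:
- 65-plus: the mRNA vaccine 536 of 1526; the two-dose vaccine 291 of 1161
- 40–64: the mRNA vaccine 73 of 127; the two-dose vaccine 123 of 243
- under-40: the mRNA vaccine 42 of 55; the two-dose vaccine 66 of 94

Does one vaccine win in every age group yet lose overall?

65-plus: the mRNA vaccine 536/1526 = 35.1%, the two-dose vaccine 291/1161 = 25.1% → the mRNA vaccine
40–64: the mRNA vaccine 73/127 = 57.5%, the two-dose vaccine 123/243 = 50.6% → the mRNA vaccine
Under-40: the mRNA vaccine 42/55 = 76.4%, the two-dose vaccine 66/94 = 70.2% → the mRNA vaccine
Overall: the mRNA vaccine 651/1708 = 38.1%, the two-dose vaccine 480/1498 = 32.0% → the mRNA vaccine
The mRNA vaccine wins overall and in every age group — no reversal.

No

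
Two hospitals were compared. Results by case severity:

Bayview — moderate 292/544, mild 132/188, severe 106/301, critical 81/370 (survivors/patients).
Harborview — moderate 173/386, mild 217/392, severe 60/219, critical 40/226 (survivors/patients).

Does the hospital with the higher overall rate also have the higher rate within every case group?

Moderate: Bayview 292/544 = 53.7%, Harborview 173/386 = 44.8% → Bayview
Mild: Bayview 132/188 = 70.2%, Harborview 217/392 = 55.4% → Bayview
Severe: Bayview 106/301 = 35.2%, Harborview 60/219 = 27.4% → Bayview
Critical: Bayview 81/370 = 21.9%, Harborview 40/226 = 17.7% → Bayview
Overall: Bayview 611/1403 = 43.5%, Harborview 490/1223 = 40.1% → Bayview
Bayview wins overall and in every case group — no reversal.

Yes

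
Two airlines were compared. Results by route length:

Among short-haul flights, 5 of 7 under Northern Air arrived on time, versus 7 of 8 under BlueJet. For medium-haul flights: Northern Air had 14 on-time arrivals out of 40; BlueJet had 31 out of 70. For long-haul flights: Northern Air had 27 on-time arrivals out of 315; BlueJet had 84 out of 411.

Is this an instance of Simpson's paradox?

No

Short-haul: Northern Air 5/7 = 71.4%, BlueJet 7/8 = 87.5% → BlueJet
Medium-haul: Northern Air 14/40 = 35.0%, BlueJet 31/70 = 44.3% → BlueJet
Long-haul: Northern Air 27/315 = 8.6%, BlueJet 84/411 = 20.4% → BlueJet
Overall: Northern Air 46/362 = 12.7%, BlueJet 122/489 = 24.9% → BlueJet
BlueJet wins overall and in every route group — no reversal.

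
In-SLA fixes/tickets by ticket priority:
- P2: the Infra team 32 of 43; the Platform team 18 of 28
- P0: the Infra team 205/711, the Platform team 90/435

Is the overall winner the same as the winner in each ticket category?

Yes

P2: the Infra team 32/43 = 74.4%, the Platform team 18/28 = 64.3% → the Infra team
P0: the Infra team 205/711 = 28.8%, the Platform team 90/435 = 20.7% → the Infra team
Overall: the Infra team 237/754 = 31.4%, the Platform team 108/463 = 23.3% → the Infra team
The Infra team wins overall and in every ticket group — no reversal.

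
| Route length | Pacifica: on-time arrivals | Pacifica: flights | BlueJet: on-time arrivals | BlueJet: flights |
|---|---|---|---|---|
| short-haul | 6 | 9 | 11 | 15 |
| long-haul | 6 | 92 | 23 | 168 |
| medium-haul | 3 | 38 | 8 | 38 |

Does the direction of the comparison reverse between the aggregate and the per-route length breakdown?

No

Short-haul: Pacifica 6/9 = 66.7%, BlueJet 11/15 = 73.3% → BlueJet
Long-haul: Pacifica 6/92 = 6.5%, BlueJet 23/168 = 13.7% → BlueJet
Medium-haul: Pacifica 3/38 = 7.9%, BlueJet 8/38 = 21.1% → BlueJet
Overall: Pacifica 15/139 = 10.8%, BlueJet 42/221 = 19.0% → BlueJet
BlueJet wins overall and in every route group — no reversal.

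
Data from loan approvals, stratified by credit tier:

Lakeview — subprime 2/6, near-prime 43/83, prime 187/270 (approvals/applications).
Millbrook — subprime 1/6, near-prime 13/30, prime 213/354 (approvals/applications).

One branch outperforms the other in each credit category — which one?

Subprime: Lakeview 2/6 = 33.3%, Millbrook 1/6 = 16.7% → Lakeview
Near-prime: Lakeview 43/83 = 51.8%, Millbrook 13/30 = 43.3% → Lakeview
Prime: Lakeview 187/270 = 69.3%, Millbrook 213/354 = 60.2% → Lakeview
Lakeview has the higher rate in all 3 groups.

Lakeview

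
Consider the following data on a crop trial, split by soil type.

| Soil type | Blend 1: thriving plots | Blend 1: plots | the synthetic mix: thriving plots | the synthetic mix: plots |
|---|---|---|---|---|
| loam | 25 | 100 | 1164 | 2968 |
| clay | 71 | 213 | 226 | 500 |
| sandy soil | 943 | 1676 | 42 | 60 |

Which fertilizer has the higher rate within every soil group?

Loam: Blend 1 25/100 = 25.0%, the synthetic mix 1164/2968 = 39.2% → the synthetic mix
Clay: Blend 1 71/213 = 33.3%, the synthetic mix 226/500 = 45.2% → the synthetic mix
Sandy soil: Blend 1 943/1676 = 56.3%, the synthetic mix 42/60 = 70.0% → the synthetic mix
The synthetic mix has the higher rate in all 3 groups.

the synthetic mix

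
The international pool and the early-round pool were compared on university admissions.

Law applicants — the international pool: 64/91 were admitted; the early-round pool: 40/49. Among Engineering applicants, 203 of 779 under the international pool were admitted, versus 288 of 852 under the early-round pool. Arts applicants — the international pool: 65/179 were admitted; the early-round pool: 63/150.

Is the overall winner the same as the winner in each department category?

Law: the international pool 64/91 = 70.3%, the early-round pool 40/49 = 81.6% → the early-round pool
Engineering: the international pool 203/779 = 26.1%, the early-round pool 288/852 = 33.8% → the early-round pool
Arts: the international pool 65/179 = 36.3%, the early-round pool 63/150 = 42.0% → the early-round pool
Overall: the international pool 332/1049 = 31.6%, the early-round pool 391/1051 = 37.2% → the early-round pool
The early-round pool wins overall and in every department group — no reversal.

Yes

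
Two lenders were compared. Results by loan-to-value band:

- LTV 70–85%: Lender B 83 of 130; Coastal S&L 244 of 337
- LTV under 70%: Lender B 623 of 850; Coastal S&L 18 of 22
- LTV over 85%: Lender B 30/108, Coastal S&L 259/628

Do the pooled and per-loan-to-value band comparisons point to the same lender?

No

LTV 70–85%: Lender B 83/130 = 63.8%, Coastal S&L 244/337 = 72.4% → Coastal S&L
LTV under 70%: Lender B 623/850 = 73.3%, Coastal S&L 18/22 = 81.8% → Coastal S&L
LTV over 85%: Lender B 30/108 = 27.8%, Coastal S&L 259/628 = 41.2% → Coastal S&L
Overall: Lender B 736/1088 = 67.6%, Coastal S&L 521/987 = 52.8% → Lender B
Coastal S&L wins each loan-to-value group but Lender B wins overall — the comparison reverses. Coastal S&L's loans skew toward LTV over 85%, which has a lower base rate.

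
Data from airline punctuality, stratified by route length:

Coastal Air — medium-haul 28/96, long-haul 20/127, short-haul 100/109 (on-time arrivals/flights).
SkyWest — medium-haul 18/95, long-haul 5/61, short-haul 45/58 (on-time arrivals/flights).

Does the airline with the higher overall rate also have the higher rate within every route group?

Medium-haul: Coastal Air 28/96 = 29.2%, SkyWest 18/95 = 18.9% → Coastal Air
Long-haul: Coastal Air 20/127 = 15.7%, SkyWest 5/61 = 8.2% → Coastal Air
Short-haul: Coastal Air 100/109 = 91.7%, SkyWest 45/58 = 77.6% → Coastal Air
Overall: Coastal Air 148/332 = 44.6%, SkyWest 68/214 = 31.8% → Coastal Air
Coastal Air wins overall and in every route group — no reversal.

Yes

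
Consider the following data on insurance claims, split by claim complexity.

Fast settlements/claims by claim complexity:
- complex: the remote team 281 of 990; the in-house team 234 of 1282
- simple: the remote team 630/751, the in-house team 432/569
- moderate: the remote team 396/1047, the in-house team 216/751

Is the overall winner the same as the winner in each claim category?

Yes

Complex: the remote team 281/990 = 28.4%, the in-house team 234/1282 = 18.3% → the remote team
Simple: the remote team 630/751 = 83.9%, the in-house team 432/569 = 75.9% → the remote team
Moderate: the remote team 396/1047 = 37.8%, the in-house team 216/751 = 28.8% → the remote team
Overall: the remote team 1307/2788 = 46.9%, the in-house team 882/2602 = 33.9% → the remote team
The remote team wins overall and in every claim group — no reversal.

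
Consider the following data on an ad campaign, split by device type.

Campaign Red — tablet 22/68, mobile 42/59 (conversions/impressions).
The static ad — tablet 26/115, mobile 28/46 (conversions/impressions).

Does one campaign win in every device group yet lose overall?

Tablet: Campaign Red 22/68 = 32.4%, the static ad 26/115 = 22.6% → Campaign Red
Mobile: Campaign Red 42/59 = 71.2%, the static ad 28/46 = 60.9% → Campaign Red
Overall: Campaign Red 64/127 = 50.4%, the static ad 54/161 = 33.5% → Campaign Red
Campaign Red wins overall and in every device group — no reversal.

No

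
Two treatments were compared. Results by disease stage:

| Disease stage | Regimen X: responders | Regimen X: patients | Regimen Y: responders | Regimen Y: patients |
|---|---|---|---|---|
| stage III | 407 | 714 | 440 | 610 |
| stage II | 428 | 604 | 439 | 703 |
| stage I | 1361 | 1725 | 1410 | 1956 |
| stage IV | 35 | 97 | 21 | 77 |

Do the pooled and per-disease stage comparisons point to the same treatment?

Stage III: Regimen X 407/714 = 57.0%, Regimen Y 440/610 = 72.1% → Regimen Y
Stage II: Regimen X 428/604 = 70.9%, Regimen Y 439/703 = 62.4% → Regimen X
Stage I: Regimen X 1361/1725 = 78.9%, Regimen Y 1410/1956 = 72.1% → Regimen X
Stage IV: Regimen X 35/97 = 36.1%, Regimen Y 21/77 = 27.3% → Regimen X
Overall: Regimen X 2231/3140 = 71.1%, Regimen Y 2310/3346 = 69.0% → Regimen X
Neither sweeps: Regimen X wins 3 of 4 groups, Regimen Y wins 1. Regimen X wins overall but not every group — no Simpson reversal.

No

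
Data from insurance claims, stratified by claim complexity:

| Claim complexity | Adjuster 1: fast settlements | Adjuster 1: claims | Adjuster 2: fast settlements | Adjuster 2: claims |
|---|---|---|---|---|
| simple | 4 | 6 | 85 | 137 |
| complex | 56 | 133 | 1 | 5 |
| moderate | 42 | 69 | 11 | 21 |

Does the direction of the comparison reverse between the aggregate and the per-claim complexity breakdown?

Simple: Adjuster 1 4/6 = 66.7%, Adjuster 2 85/137 = 62.0% → Adjuster 1
Complex: Adjuster 1 56/133 = 42.1%, Adjuster 2 1/5 = 20.0% → Adjuster 1
Moderate: Adjuster 1 42/69 = 60.9%, Adjuster 2 11/21 = 52.4% → Adjuster 1
Overall: Adjuster 1 102/208 = 49.0%, Adjuster 2 97/163 = 59.5% → Adjuster 2
Adjuster 1 wins each claim group but Adjuster 2 wins overall — the comparison reverses. Adjuster 1's claims skew toward complex, which has a lower base rate.

Yes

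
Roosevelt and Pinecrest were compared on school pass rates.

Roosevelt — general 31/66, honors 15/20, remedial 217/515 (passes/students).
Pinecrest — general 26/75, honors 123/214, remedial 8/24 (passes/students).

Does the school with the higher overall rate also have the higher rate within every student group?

No

General: Roosevelt 31/66 = 47.0%, Pinecrest 26/75 = 34.7% → Roosevelt
Honors: Roosevelt 15/20 = 75.0%, Pinecrest 123/214 = 57.5% → Roosevelt
Remedial: Roosevelt 217/515 = 42.1%, Pinecrest 8/24 = 33.3% → Roosevelt
Overall: Roosevelt 263/601 = 43.8%, Pinecrest 157/313 = 50.2% → Pinecrest
Roosevelt wins each student group but Pinecrest wins overall — the comparison reverses. Roosevelt's students skew toward remedial, which has a lower base rate.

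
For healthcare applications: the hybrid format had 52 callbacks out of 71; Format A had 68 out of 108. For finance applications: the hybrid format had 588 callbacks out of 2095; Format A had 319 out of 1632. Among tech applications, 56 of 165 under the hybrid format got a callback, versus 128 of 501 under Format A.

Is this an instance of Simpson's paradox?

Healthcare: the hybrid format 52/71 = 73.2%, Format A 68/108 = 63.0% → the hybrid format
Finance: the hybrid format 588/2095 = 28.1%, Format A 319/1632 = 19.5% → the hybrid format
Tech: the hybrid format 56/165 = 33.9%, Format A 128/501 = 25.5% → the hybrid format
Overall: the hybrid format 696/2331 = 29.9%, Format A 515/2241 = 23.0% → the hybrid format
The hybrid format wins overall and in every industry group — no reversal.

No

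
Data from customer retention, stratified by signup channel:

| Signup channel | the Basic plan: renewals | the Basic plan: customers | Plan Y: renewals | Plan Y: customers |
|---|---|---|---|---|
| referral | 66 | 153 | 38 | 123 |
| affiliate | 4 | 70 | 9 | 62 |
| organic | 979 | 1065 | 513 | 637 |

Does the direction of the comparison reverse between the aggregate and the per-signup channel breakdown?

Referral: the Basic plan 66/153 = 43.1%, Plan Y 38/123 = 30.9% → the Basic plan
Affiliate: the Basic plan 4/70 = 5.7%, Plan Y 9/62 = 14.5% → Plan Y
Organic: the Basic plan 979/1065 = 91.9%, Plan Y 513/637 = 80.5% → the Basic plan
Overall: the Basic plan 1049/1288 = 81.4%, Plan Y 560/822 = 68.1% → the Basic plan
Neither sweeps: the Basic plan wins 2 of 3 groups, Plan Y wins 1. The Basic plan wins overall but not every group — no Simpson reversal.

No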